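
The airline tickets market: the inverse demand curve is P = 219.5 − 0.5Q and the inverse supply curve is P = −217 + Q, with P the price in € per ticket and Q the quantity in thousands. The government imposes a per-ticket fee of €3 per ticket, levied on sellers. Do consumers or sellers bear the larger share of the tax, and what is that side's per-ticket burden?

Sellers bear the larger share: €2 per ticket.

Rewrite in direct form: Qd = 439 − 2P and Qs = P + 217.
Without the tax, 439 − 2P = P + 217 gives 3P = 222, so P* = €74 and Q* = 291.
With the tax collected from sellers, supply shifts: Qs = (P − 3) + 217.
New equilibrium: consumers pay €75, sellers receive €72, Q = 289. (Wedge: Pb − Ps = 3.)
Per-ticket burden: consumers €1, sellers €2.
Sellers take the larger share because supply is less price-elastic here (demand slope 2 vs supply slope 1).
The less price-elastic side of the market bears the larger share of a per-unit tax.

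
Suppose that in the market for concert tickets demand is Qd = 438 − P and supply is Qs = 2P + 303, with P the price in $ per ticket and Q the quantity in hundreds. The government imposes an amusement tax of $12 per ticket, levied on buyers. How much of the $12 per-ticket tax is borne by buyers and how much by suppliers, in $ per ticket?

Buyers bear $8 per ticket; suppliers bear $4 per ticket.

Before the tax: set 438 − P = 2P + 303 → P* = $45, Q* = 393.
With the tax collected from buyers, demand (in seller-price terms) shifts: Qd = 438 − (P + 12).
Solving gives Q = 385 with buyers paying $53 and suppliers receiving $41 (the $12 wedge).
Burden on buyers: $8; on suppliers: $4. (They sum to $12.)
The less price-elastic side of the market bears the larger share of a per-unit tax.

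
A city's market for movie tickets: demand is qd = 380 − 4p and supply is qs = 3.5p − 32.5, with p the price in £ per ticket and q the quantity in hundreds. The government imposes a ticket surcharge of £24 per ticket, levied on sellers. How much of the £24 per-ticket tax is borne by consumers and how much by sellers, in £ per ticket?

Consumers bear £11.2 per ticket; sellers bear £12.8 per ticket.

Before the tax: set 380 − 4p = 3.5p − 32.5 → p* = £55, q* = 160.
With the tax collected from sellers, supply shifts: qs = 3.5(p − 24) − 32.5.
Solving gives q = 115.2 with consumers paying £66.2 and sellers receiving £42.2 (the £24 wedge).
Burden on consumers: £11.2; on sellers: £12.8. (They sum to £24.)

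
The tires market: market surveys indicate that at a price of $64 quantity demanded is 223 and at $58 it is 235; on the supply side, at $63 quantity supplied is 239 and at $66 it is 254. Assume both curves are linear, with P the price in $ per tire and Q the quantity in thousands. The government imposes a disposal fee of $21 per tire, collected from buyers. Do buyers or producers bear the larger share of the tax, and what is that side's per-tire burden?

Demand slope: (235 − 223)/(58 − 64) = -2, so Qd = 351 − 2P.
Supply slope: (254 − 239)/(66 − 63) = 5, so Qs = 5P − 76.
Without the tax, 351 − 2P = 5P − 76 gives 7P = 427, so P* = $61 and Q* = 229.
With the tax collected from buyers, demand (in seller-price terms) shifts: Qd = 351 − 2(P + 21).
New equilibrium: buyers pay $76, producers receive $55, Q = 199. (Wedge: Pb − Ps = 21.)
Per-tire burden: buyers $15, producers $6.
Buyers take the larger share because demand is less price-elastic here (demand slope 2 vs supply slope 5).

Buyers bear the larger share: $15 per tire.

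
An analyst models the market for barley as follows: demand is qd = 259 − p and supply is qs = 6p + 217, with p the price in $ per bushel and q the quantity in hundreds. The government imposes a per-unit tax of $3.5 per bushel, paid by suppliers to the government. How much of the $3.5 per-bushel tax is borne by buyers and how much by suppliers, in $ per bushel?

Buyers bear $3 per bushel; suppliers bear $0.5 per bushel.

Without the tax, 259 − p = 6p + 217 gives 7p = 42, so p* = $6 and q* = 253.
With the tax collected from suppliers, supply shifts: qs = 6(p − 3.5) + 217.
Solving gives q = 250 with buyers paying $9 and suppliers receiving $5.5 (the $3.5 wedge).
Burden on buyers: $3; on suppliers: $0.5. (They sum to $3.5.)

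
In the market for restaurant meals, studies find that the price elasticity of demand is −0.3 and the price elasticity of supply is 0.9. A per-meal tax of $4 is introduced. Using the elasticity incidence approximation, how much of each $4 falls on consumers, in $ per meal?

Incidence ratio: consumers' share ≈ εs / (εs + |εd|) = 0.9 / (0.9 + 0.3) = 0.75.
So consumers bear ≈ 0.75 × $4 = $3; suppliers bear $1.

Consumers bear ≈ $3 per meal.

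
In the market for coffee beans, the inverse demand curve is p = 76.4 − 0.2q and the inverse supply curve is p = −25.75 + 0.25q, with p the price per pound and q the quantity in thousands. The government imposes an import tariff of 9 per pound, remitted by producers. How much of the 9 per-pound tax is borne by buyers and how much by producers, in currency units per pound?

Inverting to q(p) form: qd = 382 − 5p; qs = 4p + 103.
Without the tax, 382 − 5p = 4p + 103 gives 9p = 279, so p* = 31 and q* = 227.
With the tax collected from producers, supply shifts: qs = 4(p − 9) + 103.
New equilibrium: buyers pay 35, producers receive 26, q = 207. (Wedge: pb − ps = 9.)
Burden on buyers: 4; on producers: 5. (They sum to 9.)

Buyers bear 4 per pound; producers bear 5 per pound.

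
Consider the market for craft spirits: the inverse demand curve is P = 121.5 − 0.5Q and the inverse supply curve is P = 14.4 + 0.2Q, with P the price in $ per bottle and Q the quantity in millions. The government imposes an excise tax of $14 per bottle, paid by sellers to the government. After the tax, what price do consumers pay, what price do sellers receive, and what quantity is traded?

Inverting to Q(P) form: Qd = 243 − 2P; Qs = 5P − 72.
Before the tax: set 243 − 2P = 5P − 72 → P* = $45, Q* = 153.
With the tax collected from sellers, supply shifts: Qs = 5(P − 14) − 72.
New equilibrium: consumers pay $55, sellers receive $41, Q = 133. (Wedge: Pb − Ps = 14.)

Consumers pay $55; sellers receive $41; quantity = 133.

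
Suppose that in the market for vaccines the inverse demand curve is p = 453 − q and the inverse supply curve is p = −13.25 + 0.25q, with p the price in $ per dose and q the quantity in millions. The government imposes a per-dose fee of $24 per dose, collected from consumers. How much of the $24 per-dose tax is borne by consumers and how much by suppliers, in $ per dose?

Consumers bear $19.2 per dose; suppliers bear $4.8 per dose.

Rewrite in direct form: qd = 453 − p and qs = 4p + 53.
Before the tax: set 453 − p = 4p + 53 → p* = $80, q* = 373.
With the tax collected from consumers, demand (in seller-price terms) shifts: qd = 453 − (p + 24).
Solving gives q = 353.8 with consumers paying $99.2 and suppliers receiving $75.2 (the $24 wedge).
Burden on consumers: $19.2; on suppliers: $4.8. (They sum to $24.)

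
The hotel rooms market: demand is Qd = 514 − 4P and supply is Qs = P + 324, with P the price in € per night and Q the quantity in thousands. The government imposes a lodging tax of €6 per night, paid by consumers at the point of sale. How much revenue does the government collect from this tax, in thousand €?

Tax revenue = €2143.2 thousand.

Without the tax, 514 − 4P = P + 324 gives 5P = 190, so P* = €38 and Q* = 362.
With the tax collected from consumers, demand (in seller-price terms) shifts: Qd = 514 − 4(P + 6).
Solving gives Q = 357.2 with consumers paying €39.2 and sellers receiving €33.2 (the €6 wedge).
Revenue = t · Q = 6 · 357.2 = €2143.2.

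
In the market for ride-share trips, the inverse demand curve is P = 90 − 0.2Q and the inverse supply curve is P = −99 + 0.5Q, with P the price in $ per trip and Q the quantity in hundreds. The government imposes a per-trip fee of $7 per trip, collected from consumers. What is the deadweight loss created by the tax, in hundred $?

Deadweight loss = $35 hundred.

Rewrite in direct form: Qd = 450 − 5P and Qs = 2P + 198.
Without the tax, 450 − 5P = 2P + 198 gives 7P = 252, so P* = $36 and Q* = 270.
With the tax collected from consumers, demand (in seller-price terms) shifts: Qd = 450 − 5(P + 7).
Solving gives Q = 260 with consumers paying $38 and suppliers receiving $31 (the $7 wedge).
Quantity falls by |ΔQ| = |270 − 260| = 10.
DWL = ½ · t · |ΔQ| = ½ · 7 · 10 = $35.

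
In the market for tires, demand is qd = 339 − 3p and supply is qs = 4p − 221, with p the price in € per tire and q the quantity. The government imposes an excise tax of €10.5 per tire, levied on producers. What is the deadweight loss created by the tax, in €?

Without the tax, 339 − 3p = 4p − 221 gives 7p = 560, so p* = €80 and q* = 99.
With the tax collected from producers, supply shifts: qs = 4(p − 10.5) − 221.
New equilibrium: buyers pay €86, producers receive €75.5, q = 81. (Wedge: pb − ps = 10.5.)
Quantity falls by |ΔQ| = |99 − 81| = 18.
DWL = ½ · t · |ΔQ| = ½ · 10.5 · 18 = €94.5.

Deadweight loss = €94.5.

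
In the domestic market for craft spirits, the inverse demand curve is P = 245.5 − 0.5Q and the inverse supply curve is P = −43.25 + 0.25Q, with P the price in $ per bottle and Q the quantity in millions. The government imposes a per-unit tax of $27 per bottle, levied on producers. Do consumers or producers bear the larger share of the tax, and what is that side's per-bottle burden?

Consumers bear the larger share: $18 per bottle.

Inverting to Q(P) form: Qd = 491 − 2P; Qs = 4P + 173.
Without the tax, 491 − 2P = 4P + 173 gives 6P = 318, so P* = $53 and Q* = 385.
With the tax collected from producers, supply shifts: Qs = 4(P − 27) + 173.
Solving gives Q = 349 with consumers paying $71 and producers receiving $44 (the $27 wedge).
Per-bottle burden: consumers $18, producers $9.
Consumers take the larger share because demand is less price-elastic here (demand slope 2 vs supply slope 4).
The less price-elastic side of the market bears the larger share of a per-unit tax.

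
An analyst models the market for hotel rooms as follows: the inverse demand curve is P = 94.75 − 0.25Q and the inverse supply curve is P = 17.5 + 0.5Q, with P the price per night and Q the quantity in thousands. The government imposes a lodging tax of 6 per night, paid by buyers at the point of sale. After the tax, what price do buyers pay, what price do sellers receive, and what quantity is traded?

Buyers pay 71; sellers receive 65; quantity = 95.

Inverting to Q(P) form: Qd = 379 − 4P; Qs = 2P − 35.
Before the tax: set 379 − 4P = 2P − 35 → P* = 69, Q* = 103.
With the tax collected from buyers, demand (in seller-price terms) shifts: Qd = 379 − 4(P + 6).
Solving gives Q = 95 with buyers paying 71 and sellers receiving 65 (the 6 wedge).
The less price-elastic side of the market bears the larger share of a per-unit tax.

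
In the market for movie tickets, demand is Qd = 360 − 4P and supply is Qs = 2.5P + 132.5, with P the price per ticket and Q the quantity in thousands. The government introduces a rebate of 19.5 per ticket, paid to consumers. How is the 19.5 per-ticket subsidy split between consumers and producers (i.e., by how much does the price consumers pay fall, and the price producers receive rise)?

Without the subsidy, 360 − 4P = 2.5P + 132.5 gives 6.5P = 227.5, so P* = 35 and Q* = 220.
With a per-unit subsidy paid to consumers, each effectively pays P − 19.5, so demand becomes Qd = 360 − 4(P − 19.5).
Solving gives Q = 250 with consumers paying 27.5 and producers receiving 47 (the 19.5 wedge).
Gain to consumers: 7.5; to producers: 12. (They sum to 19.5.)

Consumers gain 7.5 per ticket; producers gain 12 per ticket.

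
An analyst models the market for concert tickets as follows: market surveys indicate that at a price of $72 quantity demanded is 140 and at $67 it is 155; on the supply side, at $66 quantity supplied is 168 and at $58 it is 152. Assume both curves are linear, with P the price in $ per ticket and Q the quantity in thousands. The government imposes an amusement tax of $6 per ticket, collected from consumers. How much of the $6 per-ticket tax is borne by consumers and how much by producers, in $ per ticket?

Demand slope: (155 − 140)/(67 − 72) = -3, so Qd = 356 − 3P.
Supply slope: (152 − 168)/(58 − 66) = 2, so Qs = 2P + 36.
Without the tax, 356 − 3P = 2P + 36 gives 5P = 320, so P* = $64 and Q* = 164.
With the tax collected from consumers, demand (in seller-price terms) shifts: Qd = 356 − 3(P + 6).
Solving gives Q = 156.8 with consumers paying $66.4 and producers receiving $60.4 (the $6 wedge).
Burden on consumers: $2.4; on producers: $3.6. (They sum to $6.)

Consumers bear $2.4 per ticket; producers bear $3.6 per ticket.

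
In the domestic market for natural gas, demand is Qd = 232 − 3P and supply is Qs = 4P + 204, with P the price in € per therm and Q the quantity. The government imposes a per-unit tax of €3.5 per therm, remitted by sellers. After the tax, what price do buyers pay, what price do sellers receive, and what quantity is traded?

Before the tax: set 232 − 3P = 4P + 204 → P* = €4, Q* = 220.
With the tax collected from sellers, supply shifts: Qs = 4(P − 3.5) + 204.
Solving gives Q = 214 with buyers paying €6 and sellers receiving €2.5 (the €3.5 wedge).
The less price-elastic side of the market bears the larger share of a per-unit tax.

Buyers pay €6; sellers receive €2.5; quantity = 214.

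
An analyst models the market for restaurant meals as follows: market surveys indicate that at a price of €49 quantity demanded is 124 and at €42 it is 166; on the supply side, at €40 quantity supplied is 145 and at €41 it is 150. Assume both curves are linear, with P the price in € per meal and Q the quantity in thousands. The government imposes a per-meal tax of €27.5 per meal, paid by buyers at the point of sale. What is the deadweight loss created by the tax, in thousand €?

Demand slope: (166 − 124)/(42 − 49) = -6, so Qd = 418 − 6P.
Supply slope: (150 − 145)/(41 − 40) = 5, so Qs = 5P − 55.
Without the tax, 418 − 6P = 5P − 55 gives 11P = 473, so P* = €43 and Q* = 160.
With the tax collected from buyers, demand (in seller-price terms) shifts: Qd = 418 − 6(P + 27.5).
Solving gives Q = 85 with buyers paying €55.5 and producers receiving €28 (the €27.5 wedge).
Quantity falls by |ΔQ| = |160 − 85| = 75.
DWL = ½ · t · |ΔQ| = ½ · 27.5 · 75 = €1031.25.

Deadweight loss = €1031.25 thousand.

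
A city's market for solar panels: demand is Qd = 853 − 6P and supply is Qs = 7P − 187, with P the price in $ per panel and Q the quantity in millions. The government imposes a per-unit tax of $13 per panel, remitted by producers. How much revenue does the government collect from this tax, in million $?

Tax revenue = $4303 million.

Without the tax, 853 − 6P = 7P − 187 gives 13P = 1040, so P* = $80 and Q* = 373.
With the tax collected from producers, supply shifts: Qs = 7(P − 13) − 187.
New equilibrium: buyers pay $87, producers receive $74, Q = 331. (Wedge: Pb − Ps = 13.)
Revenue = t · Q = 13 · 331 = $4303.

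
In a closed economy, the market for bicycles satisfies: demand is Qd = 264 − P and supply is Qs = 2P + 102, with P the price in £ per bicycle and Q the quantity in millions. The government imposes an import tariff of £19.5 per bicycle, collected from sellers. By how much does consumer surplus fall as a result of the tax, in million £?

Before the tax: set 264 − P = 2P + 102 → P* = £54, Q* = 210.
With the tax collected from sellers, supply shifts: Qs = 2(P − 19.5) + 102.
Solving gives Q = 197 with buyers paying £67 and sellers receiving £47.5 (the £19.5 wedge).
ΔCS is the trapezoid between Q = 197 and Q = 210 of height £13: ½ · (210 + 197) · 13 = £2645.5.

Consumer surplus falls by £2645.5 million.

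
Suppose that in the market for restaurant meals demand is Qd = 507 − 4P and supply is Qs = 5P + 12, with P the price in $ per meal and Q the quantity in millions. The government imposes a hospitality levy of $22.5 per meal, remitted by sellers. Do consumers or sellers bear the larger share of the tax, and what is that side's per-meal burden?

Before the tax: set 507 − 4P = 5P + 12 → P* = $55, Q* = 287.
With the tax collected from sellers, supply shifts: Qs = 5(P − 22.5) + 12.
Solving gives Q = 237 with consumers paying $67.5 and sellers receiving $45 (the $22.5 wedge).
Per-meal burden: consumers $12.5, sellers $10.
Consumers take the larger share because demand is less price-elastic here (demand slope 4 vs supply slope 5).
The less price-elastic side of the market bears the larger share of a per-unit tax.

Consumers bear the larger share: $12.5 per meal.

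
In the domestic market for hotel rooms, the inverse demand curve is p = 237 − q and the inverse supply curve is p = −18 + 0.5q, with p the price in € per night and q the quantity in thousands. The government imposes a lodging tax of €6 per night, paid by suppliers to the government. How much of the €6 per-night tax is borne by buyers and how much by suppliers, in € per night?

Inverting to q(p) form: qd = 237 − p; qs = 2p + 36.
Without the tax, 237 − p = 2p + 36 gives 3p = 201, so p* = €67 and q* = 170.
With the tax collected from suppliers, supply shifts: qs = 2(p − 6) + 36.
New equilibrium: buyers pay €71, suppliers receive €65, q = 166. (Wedge: pb − ps = 6.)
Burden on buyers: €4; on suppliers: €2. (They sum to €6.)

Buyers bear €4 per night; suppliers bear €2 per night.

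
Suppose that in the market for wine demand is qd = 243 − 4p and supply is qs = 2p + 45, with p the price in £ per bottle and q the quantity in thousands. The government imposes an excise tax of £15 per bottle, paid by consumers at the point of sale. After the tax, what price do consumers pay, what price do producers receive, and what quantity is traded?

Before the tax: set 243 − 4p = 2p + 45 → p* = £33, q* = 111.
With the tax collected from consumers, demand (in seller-price terms) shifts: qd = 243 − 4(p + 15).
Solving gives q = 91 with consumers paying £38 and producers receiving £23 (the £15 wedge).

Consumers pay £38; producers receive £23; quantity = 91.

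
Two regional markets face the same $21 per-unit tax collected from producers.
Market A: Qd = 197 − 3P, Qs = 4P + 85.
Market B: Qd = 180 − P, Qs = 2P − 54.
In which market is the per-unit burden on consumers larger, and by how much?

Market B, by $2.

Market A: pre-tax P* = $16, Q* = 149; post-tax Q = 113; per-unit burden on consumers = $12.
Market B: pre-tax P* = $78, Q* = 102; post-tax Q = 88; per-unit burden on consumers = $14.
Difference: $12 vs $14 → market B is larger by $2.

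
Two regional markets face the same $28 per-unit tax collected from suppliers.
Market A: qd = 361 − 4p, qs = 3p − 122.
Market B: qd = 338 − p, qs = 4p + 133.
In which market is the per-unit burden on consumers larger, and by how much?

Market B, by $10.4.

Market A: pre-tax p* = $69, q* = 85; post-tax q = 37; per-unit burden on consumers = $12.
Market B: pre-tax p* = $41, q* = 297; post-tax q = 274.6; per-unit burden on consumers = $22.4.
Difference: $12 vs $22.4 → market B is larger by $10.4.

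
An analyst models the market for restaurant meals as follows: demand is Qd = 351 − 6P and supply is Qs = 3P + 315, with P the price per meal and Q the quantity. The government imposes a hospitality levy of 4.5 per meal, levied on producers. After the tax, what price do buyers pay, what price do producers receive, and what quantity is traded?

Before the tax: set 351 − 6P = 3P + 315 → P* = 4, Q* = 327.
With the tax collected from producers, supply shifts: Qs = 3(P − 4.5) + 315.
Solving gives Q = 318 with buyers paying 5.5 and producers receiving 1 (the 4.5 wedge).

Buyers pay 5.5; producers receive 1; quantity = 318.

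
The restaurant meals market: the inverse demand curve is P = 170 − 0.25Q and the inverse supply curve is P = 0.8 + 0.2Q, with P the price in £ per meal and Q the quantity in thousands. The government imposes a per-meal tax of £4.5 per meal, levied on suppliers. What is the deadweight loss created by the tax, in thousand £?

Deadweight loss = £22.5 thousand.

Rewrite in direct form: Qd = 680 − 4P and Qs = 5P − 4.
Before the tax: set 680 − 4P = 5P − 4 → P* = £76, Q* = 376.
With the tax collected from suppliers, supply shifts: Qs = 5(P − 4.5) − 4.
New equilibrium: consumers pay £78.5, suppliers receive £74, Q = 366. (Wedge: Pb − Ps = 4.5.)
Quantity falls by |ΔQ| = |376 − 366| = 10.
DWL = ½ · t · |ΔQ| = ½ · 4.5 · 10 = £22.5.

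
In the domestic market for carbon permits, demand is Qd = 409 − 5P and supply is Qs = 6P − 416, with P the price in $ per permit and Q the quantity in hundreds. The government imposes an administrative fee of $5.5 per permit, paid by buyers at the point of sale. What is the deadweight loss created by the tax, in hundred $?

Deadweight loss = $41.25 hundred.

Before the tax: set 409 − 5P = 6P − 416 → P* = $75, Q* = 34.
With the tax collected from buyers, demand (in seller-price terms) shifts: Qd = 409 − 5(P + 5.5).
New equilibrium: buyers pay $78, suppliers receive $72.5, Q = 19. (Wedge: Pb − Ps = 5.5.)
Quantity falls by |ΔQ| = |34 − 19| = 15.
DWL = ½ · t · |ΔQ| = ½ · 5.5 · 15 = $41.25.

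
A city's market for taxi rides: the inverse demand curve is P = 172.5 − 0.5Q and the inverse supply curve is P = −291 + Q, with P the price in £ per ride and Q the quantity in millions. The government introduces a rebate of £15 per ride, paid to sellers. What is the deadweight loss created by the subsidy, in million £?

Deadweight loss = £75 million.

Rewrite in direct form: Qd = 345 − 2P and Qs = P + 291.
Before the subsidy: set 345 − 2P = P + 291 → P* = £18, Q* = 309.
With a per-unit subsidy paid to sellers, each receives P + 15 per unit sold, so supply becomes Qs = (P + 15) + 291.
New equilibrium: buyers pay £13, sellers receive £28, Q = 319. (Wedge: Pb − Ps = −15.)
Quantity rises by |ΔQ| = |309 − 319| = 10.
DWL = ½ · t · |ΔQ| = ½ · 15 · 10 = £75.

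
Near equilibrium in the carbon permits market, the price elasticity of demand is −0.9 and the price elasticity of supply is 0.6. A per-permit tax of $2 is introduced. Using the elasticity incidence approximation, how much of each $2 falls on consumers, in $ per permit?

Consumers bear ≈ $0.8 per permit.

Incidence ratio: consumers' share ≈ εs / (εs + |εd|) = 0.6 / (0.6 + 0.9) = 0.4.
So consumers bear ≈ 0.4 × $2 = $0.8; producers bear $1.2.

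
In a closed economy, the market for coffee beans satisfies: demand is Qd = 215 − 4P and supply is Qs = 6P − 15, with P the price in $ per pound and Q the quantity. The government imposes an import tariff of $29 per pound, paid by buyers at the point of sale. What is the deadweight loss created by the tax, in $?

Before the tax: set 215 − 4P = 6P − 15 → P* = $23, Q* = 123.
With the tax collected from buyers, demand (in seller-price terms) shifts: Qd = 215 − 4(P + 29).
Solving gives Q = 53.4 with buyers paying $40.4 and suppliers receiving $11.4 (the $29 wedge).
Quantity falls by |ΔQ| = |123 − 53.4| = 69.6.
DWL = ½ · t · |ΔQ| = ½ · 29 · 69.6 = $1009.2.

Deadweight loss = $1009.2.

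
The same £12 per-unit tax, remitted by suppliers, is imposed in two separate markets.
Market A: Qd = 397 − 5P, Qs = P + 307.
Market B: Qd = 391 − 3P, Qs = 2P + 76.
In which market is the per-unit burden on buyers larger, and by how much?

Market B, by £2.8.

Market A: pre-tax P* = £15, Q* = 322; post-tax Q = 312; per-unit burden on buyers = £2.
Market B: pre-tax P* = £63, Q* = 202; post-tax Q = 187.6; per-unit burden on buyers = £4.8.
Difference: £2 vs £4.8 → market B is larger by £2.8.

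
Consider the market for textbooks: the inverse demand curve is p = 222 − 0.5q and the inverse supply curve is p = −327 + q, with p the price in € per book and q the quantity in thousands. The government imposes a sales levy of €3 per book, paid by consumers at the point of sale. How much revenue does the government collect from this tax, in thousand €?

Inverting to q(p) form: qd = 444 − 2p; qs = p + 327.
Before the tax: set 444 − 2p = p + 327 → p* = €39, q* = 366.
With the tax collected from consumers, demand (in seller-price terms) shifts: qd = 444 − 2(p + 3).
Solving gives q = 364 with consumers paying €40 and producers receiving €37 (the €3 wedge).
Revenue = t · Q = 3 · 364 = €1092.

Tax revenue = €1092 thousand.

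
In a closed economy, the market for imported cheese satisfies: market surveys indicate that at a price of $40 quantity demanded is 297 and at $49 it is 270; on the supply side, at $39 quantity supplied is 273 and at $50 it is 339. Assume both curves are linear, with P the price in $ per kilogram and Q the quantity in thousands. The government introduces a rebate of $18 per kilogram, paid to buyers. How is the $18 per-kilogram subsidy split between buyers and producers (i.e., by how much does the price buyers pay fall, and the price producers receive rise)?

Demand slope: (270 − 297)/(49 − 40) = -3, so Qd = 417 − 3P.
Supply slope: (339 − 273)/(50 − 39) = 6, so Qs = 6P + 39.
Before the subsidy: set 417 − 3P = 6P + 39 → P* = $42, Q* = 291.
With a per-unit subsidy paid to buyers, each effectively pays P − 18, so demand becomes Qd = 417 − 3(P − 18).
Solving gives Q = 327 with buyers paying $30 and producers receiving $48 (the $18 wedge).
Gain to buyers: $12; to producers: $6. (They sum to $18.)

Buyers gain $12 per kilogram; producers gain $6 per kilogram.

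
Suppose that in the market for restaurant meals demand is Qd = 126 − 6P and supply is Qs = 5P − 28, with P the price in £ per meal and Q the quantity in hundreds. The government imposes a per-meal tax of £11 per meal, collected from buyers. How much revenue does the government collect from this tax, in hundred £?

Without the tax, 126 − 6P = 5P − 28 gives 11P = 154, so P* = £14 and Q* = 42.
With the tax collected from buyers, demand (in seller-price terms) shifts: Qd = 126 − 6(P + 11).
Solving gives Q = 12 with buyers paying £19 and producers receiving £8 (the £11 wedge).
Revenue = t · Q = 11 · 12 = £132.

Tax revenue = £132 hundred.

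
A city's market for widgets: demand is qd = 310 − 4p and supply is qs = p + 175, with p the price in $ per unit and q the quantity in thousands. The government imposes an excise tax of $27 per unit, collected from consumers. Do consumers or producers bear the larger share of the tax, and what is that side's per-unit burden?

Before the tax: set 310 − 4p = p + 175 → p* = $27, q* = 202.
With the tax collected from consumers, demand (in seller-price terms) shifts: qd = 310 − 4(p + 27).
Solving gives q = 180.4 with consumers paying $32.4 and producers receiving $5.4 (the $27 wedge).
Per-unit burden: consumers $5.4, producers $21.6.
Producers take the larger share because supply is less price-elastic here (demand slope 4 vs supply slope 1).
The less price-elastic side of the market bears the larger share of a per-unit tax.

Producers bear the larger share: $21.6 per unit.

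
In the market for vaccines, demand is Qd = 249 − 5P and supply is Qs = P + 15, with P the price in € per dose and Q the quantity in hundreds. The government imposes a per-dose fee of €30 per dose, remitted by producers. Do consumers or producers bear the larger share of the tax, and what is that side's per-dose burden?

Producers bear the larger share: €25 per dose.

Without the tax, 249 − 5P = P + 15 gives 6P = 234, so P* = €39 and Q* = 54.
With the tax collected from producers, supply shifts: Qs = (P − 30) + 15.
New equilibrium: consumers pay €44, producers receive €14, Q = 29. (Wedge: Pb − Ps = 30.)
Per-dose burden: consumers €5, producers €25.
Producers take the larger share because supply is less price-elastic here (demand slope 5 vs supply slope 1).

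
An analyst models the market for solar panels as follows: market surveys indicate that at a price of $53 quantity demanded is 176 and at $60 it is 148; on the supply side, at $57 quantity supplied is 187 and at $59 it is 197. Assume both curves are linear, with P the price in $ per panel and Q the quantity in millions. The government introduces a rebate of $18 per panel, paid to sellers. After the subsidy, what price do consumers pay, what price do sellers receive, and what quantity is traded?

Consumers pay $44; sellers receive $62; quantity = 212.

Demand slope: (148 − 176)/(60 − 53) = -4, so Qd = 388 − 4P.
Supply slope: (197 − 187)/(59 − 57) = 5, so Qs = 5P − 98.
Before the subsidy: set 388 − 4P = 5P − 98 → P* = $54, Q* = 172.
With a per-unit subsidy paid to sellers, each receives P + 18 per unit sold, so supply becomes Qs = 5(P + 18) − 98.
Solving gives Q = 212 with consumers paying $44 and sellers receiving $62 (the $18 wedge).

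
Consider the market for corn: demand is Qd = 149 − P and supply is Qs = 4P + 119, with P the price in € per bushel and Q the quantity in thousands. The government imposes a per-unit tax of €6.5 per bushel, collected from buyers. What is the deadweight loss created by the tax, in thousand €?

Without the tax, 149 − P = 4P + 119 gives 5P = 30, so P* = €6 and Q* = 143.
With the tax collected from buyers, demand (in seller-price terms) shifts: Qd = 149 − (P + 6.5).
New equilibrium: buyers pay €11.2, sellers receive €4.7, Q = 137.8. (Wedge: Pb − Ps = 6.5.)
Quantity falls by |ΔQ| = |143 − 137.8| = 5.2.
DWL = ½ · t · |ΔQ| = ½ · 6.5 · 5.2 = €16.9.

Deadweight loss = €16.9 thousand.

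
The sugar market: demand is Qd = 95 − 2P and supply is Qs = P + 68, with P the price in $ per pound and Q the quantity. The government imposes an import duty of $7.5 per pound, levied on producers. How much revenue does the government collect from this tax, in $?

Tax revenue = $540.

Before the tax: set 95 − 2P = P + 68 → P* = $9, Q* = 77.
With the tax collected from producers, supply shifts: Qs = (P − 7.5) + 68.
Solving gives Q = 72 with consumers paying $11.5 and producers receiving $4 (the $7.5 wedge).
Revenue = t · Q = 7.5 · 72 = $540.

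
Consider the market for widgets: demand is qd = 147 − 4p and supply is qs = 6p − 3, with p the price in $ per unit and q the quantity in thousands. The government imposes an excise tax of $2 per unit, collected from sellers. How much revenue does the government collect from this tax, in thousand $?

Tax revenue = $164.4 thousand.

Before the tax: set 147 − 4p = 6p − 3 → p* = $15, q* = 87.
With the tax collected from sellers, supply shifts: qs = 6(p − 2) − 3.
New equilibrium: consumers pay $16.2, sellers receive $14.2, q = 82.2. (Wedge: pb − ps = 2.)
Revenue = t · Q = 2 · 82.2 = $164.4.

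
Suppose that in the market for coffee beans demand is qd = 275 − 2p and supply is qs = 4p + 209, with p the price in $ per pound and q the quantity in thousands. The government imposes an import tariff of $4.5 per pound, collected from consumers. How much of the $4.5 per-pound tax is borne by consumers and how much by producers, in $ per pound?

Consumers bear $3 per pound; producers bear $1.5 per pound.

Before the tax: set 275 − 2p = 4p + 209 → p* = $11, q* = 253.
With the tax collected from consumers, demand (in seller-price terms) shifts: qd = 275 − 2(p + 4.5).
New equilibrium: consumers pay $14, producers receive $9.5, q = 247. (Wedge: pb − ps = 4.5.)
Burden on consumers: $3; on producers: $1.5. (They sum to $4.5.)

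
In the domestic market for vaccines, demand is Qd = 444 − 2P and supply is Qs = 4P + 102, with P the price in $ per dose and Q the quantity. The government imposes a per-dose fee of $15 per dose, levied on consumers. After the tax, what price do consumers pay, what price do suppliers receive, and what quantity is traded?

Consumers pay $67; suppliers receive $52; quantity = 310.

Without the tax, 444 − 2P = 4P + 102 gives 6P = 342, so P* = $57 and Q* = 330.
With the tax collected from consumers, demand (in seller-price terms) shifts: Qd = 444 − 2(P + 15).
New equilibrium: consumers pay $67, suppliers receive $52, Q = 310. (Wedge: Pb − Ps = 15.)
The less price-elastic side of the market bears the larger share of a per-unit tax.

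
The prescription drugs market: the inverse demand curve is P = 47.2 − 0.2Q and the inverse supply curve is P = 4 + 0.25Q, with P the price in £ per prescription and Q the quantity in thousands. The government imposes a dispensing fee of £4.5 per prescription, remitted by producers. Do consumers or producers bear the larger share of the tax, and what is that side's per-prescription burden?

Producers bear the larger share: £2.5 per prescription.

Inverting to Q(P) form: Qd = 236 − 5P; Qs = 4P − 16.
Without the tax, 236 − 5P = 4P − 16 gives 9P = 252, so P* = £28 and Q* = 96.
With the tax collected from producers, supply shifts: Qs = 4(P − 4.5) − 16.
New equilibrium: consumers pay £30, producers receive £25.5, Q = 86. (Wedge: Pb − Ps = 4.5.)
Per-prescription burden: consumers £2, producers £2.5.
Producers take the larger share because supply is less price-elastic here (demand slope 5 vs supply slope 4).
The less price-elastic side of the market bears the larger share of a per-unit tax.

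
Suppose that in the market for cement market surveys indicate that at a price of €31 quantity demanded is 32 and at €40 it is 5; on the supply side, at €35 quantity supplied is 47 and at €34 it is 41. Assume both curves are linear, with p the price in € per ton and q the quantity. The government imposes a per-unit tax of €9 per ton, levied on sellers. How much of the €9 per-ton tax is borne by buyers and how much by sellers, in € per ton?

Demand slope: (5 − 32)/(40 − 31) = -3, so qd = 125 − 3p.
Supply slope: (41 − 47)/(34 − 35) = 6, so qs = 6p − 163.
Without the tax, 125 − 3p = 6p − 163 gives 9p = 288, so p* = €32 and q* = 29.
With the tax collected from sellers, supply shifts: qs = 6(p − 9) − 163.
Solving gives q = 11 with buyers paying €38 and sellers receiving €29 (the €9 wedge).
Burden on buyers: €6; on sellers: €3. (They sum to €9.)
The less price-elastic side of the market bears the larger share of a per-unit tax.

Buyers bear €6 per ton; sellers bear €3 per ton.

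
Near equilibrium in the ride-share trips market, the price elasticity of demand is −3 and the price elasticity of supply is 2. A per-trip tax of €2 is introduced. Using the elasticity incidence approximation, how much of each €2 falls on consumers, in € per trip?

Consumers bear ≈ €0.8 per trip.

Incidence ratio: consumers' share ≈ εs / (εs + |εd|) = 2 / (2 + 3) = 0.4.
So consumers bear ≈ 0.4 × €2 = €0.8; sellers bear €1.2.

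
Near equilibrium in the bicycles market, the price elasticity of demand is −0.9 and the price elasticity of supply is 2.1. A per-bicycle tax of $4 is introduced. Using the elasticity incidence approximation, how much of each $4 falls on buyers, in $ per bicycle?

Buyers bear ≈ $2.8 per bicycle.

Incidence ratio: buyers' share ≈ εs / (εs + |εd|) = 2.1 / (2.1 + 0.9) = 0.7.
So buyers bear ≈ 0.7 × $4 = $2.8; suppliers bear $1.2.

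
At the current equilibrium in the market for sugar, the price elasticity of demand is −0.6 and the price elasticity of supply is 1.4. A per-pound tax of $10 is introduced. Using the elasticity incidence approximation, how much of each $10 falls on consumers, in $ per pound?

Consumers bear ≈ $7 per pound.

Incidence ratio: consumers' share ≈ εs / (εs + |εd|) = 1.4 / (1.4 + 0.6) = 0.7.
So consumers bear ≈ 0.7 × $10 = $7; sellers bear $3.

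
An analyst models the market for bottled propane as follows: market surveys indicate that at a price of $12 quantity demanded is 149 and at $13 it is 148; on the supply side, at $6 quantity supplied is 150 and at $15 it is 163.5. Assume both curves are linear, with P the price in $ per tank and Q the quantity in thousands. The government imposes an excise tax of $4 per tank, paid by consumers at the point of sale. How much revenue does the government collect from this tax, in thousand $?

Demand slope: (148 − 149)/(13 − 12) = -1, so Qd = 161 − P.
Supply slope: (163.5 − 150)/(15 − 6) = 1.5, so Qs = 1.5P + 141.
Without the tax, 161 − P = 1.5P + 141 gives 2.5P = 20, so P* = $8 and Q* = 153.
With the tax collected from consumers, demand (in seller-price terms) shifts: Qd = 161 − (P + 4).
New equilibrium: consumers pay $10.4, suppliers receive $6.4, Q = 150.6. (Wedge: Pb − Ps = 4.)
Revenue = t · Q = 4 · 150.6 = $602.4.

Tax revenue = $602.4 thousand.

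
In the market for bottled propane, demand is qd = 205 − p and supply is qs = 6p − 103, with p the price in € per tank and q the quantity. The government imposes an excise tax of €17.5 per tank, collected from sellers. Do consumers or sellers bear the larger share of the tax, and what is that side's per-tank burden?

Without the tax, 205 − p = 6p − 103 gives 7p = 308, so p* = €44 and q* = 161.
With the tax collected from sellers, supply shifts: qs = 6(p − 17.5) − 103.
Solving gives q = 146 with consumers paying €59 and sellers receiving €41.5 (the €17.5 wedge).
Per-tank burden: consumers €15, sellers €2.5.
Consumers take the larger share because demand is less price-elastic here (demand slope 1 vs supply slope 6).

Consumers bear the larger share: €15 per tank.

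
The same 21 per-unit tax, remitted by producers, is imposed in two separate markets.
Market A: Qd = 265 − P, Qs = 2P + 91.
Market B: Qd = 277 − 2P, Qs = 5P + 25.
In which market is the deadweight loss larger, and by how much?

Market A: pre-tax P* = 58, Q* = 207; post-tax Q = 193; deadweight loss = 147.
Market B: pre-tax P* = 36, Q* = 205; post-tax Q = 175; deadweight loss = 315.
Difference: 147 vs 315 → market B is larger by 168.

Market B, by 168.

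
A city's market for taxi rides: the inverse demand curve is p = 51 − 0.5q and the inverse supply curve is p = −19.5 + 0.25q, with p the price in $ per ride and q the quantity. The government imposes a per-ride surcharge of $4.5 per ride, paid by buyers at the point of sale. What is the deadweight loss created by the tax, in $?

Deadweight loss = $13.5.

Inverting to q(p) form: qd = 102 − 2p; qs = 4p + 78.
Before the tax: set 102 − 2p = 4p + 78 → p* = $4, q* = 94.
With the tax collected from buyers, demand (in seller-price terms) shifts: qd = 102 − 2(p + 4.5).
New equilibrium: buyers pay $7, suppliers receive $2.5, q = 88. (Wedge: pb − ps = 4.5.)
Quantity falls by |ΔQ| = |94 − 88| = 6.
DWL = ½ · t · |ΔQ| = ½ · 4.5 · 6 = $13.5.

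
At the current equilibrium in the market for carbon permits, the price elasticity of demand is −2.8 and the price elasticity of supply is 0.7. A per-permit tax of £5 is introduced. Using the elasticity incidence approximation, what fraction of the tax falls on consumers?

Incidence ratio: consumers' share ≈ εs / (εs + |εd|) = 0.7 / (0.7 + 2.8) = 0.2.
Supply is the less elastic side, so consumers bear the smaller share.

Consumers' share ≈ 0.2.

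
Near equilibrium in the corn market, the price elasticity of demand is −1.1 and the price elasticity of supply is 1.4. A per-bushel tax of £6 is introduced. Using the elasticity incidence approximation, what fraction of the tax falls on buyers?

Buyers' share ≈ 0.56.

Incidence ratio: buyers' share ≈ εs / (εs + |εd|) = 1.4 / (1.4 + 1.1) = 0.56.
Supply is the more elastic side, so buyers bear the larger share.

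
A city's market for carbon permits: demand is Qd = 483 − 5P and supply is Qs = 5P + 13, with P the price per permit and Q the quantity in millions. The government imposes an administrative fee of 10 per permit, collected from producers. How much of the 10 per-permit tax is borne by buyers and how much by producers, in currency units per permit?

Before the tax: set 483 − 5P = 5P + 13 → P* = 47, Q* = 248.
With the tax collected from producers, supply shifts: Qs = 5(P − 10) + 13.
New equilibrium: buyers pay 52, producers receive 42, Q = 223. (Wedge: Pb − Ps = 10.)
Burden on buyers: 5; on producers: 5. (They sum to 10.)
The less price-elastic side of the market bears the larger share of a per-unit tax.

Buyers bear 5 per permit; producers bear 5 per permit.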